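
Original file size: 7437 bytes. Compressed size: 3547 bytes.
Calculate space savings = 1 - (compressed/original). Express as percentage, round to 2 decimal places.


ratio = compressed/original = 3547/7437 = 0.47694
savings = 1 - ratio = 1 - 0.47694 = 0.52306
as a percentage: 0.52306 * 100 = 52.31%

Space savings = 1 - 3547/7437 = 52.31%


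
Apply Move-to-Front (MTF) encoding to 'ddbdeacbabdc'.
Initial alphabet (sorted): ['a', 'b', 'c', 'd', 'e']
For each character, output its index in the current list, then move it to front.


MTF encoding:
'd': index 3 in ['a', 'b', 'c', 'd', 'e'] -> ['d', 'a', 'b', 'c', 'e']
'd': index 0 in ['d', 'a', 'b', 'c', 'e'] -> ['d', 'a', 'b', 'c', 'e']
'b': index 2 in ['d', 'a', 'b', 'c', 'e'] -> ['b', 'd', 'a', 'c', 'e']
'd': index 1 in ['b', 'd', 'a', 'c', 'e'] -> ['d', 'b', 'a', 'c', 'e']
'e': index 4 in ['d', 'b', 'a', 'c', 'e'] -> ['e', 'd', 'b', 'a', 'c']
'a': index 3 in ['e', 'd', 'b', 'a', 'c'] -> ['a', 'e', 'd', 'b', 'c']
'c': index 4 in ['a', 'e', 'd', 'b', 'c'] -> ['c', 'a', 'e', 'd', 'b']
'b': index 4 in ['c', 'a', 'e', 'd', 'b'] -> ['b', 'c', 'a', 'e', 'd']
'a': index 2 in ['b', 'c', 'a', 'e', 'd'] -> ['a', 'b', 'c', 'e', 'd']
'b': index 1 in ['a', 'b', 'c', 'e', 'd'] -> ['b', 'a', 'c', 'e', 'd']
'd': index 4 in ['b', 'a', 'c', 'e', 'd'] -> ['d', 'b', 'a', 'c', 'e']
'c': index 3 in ['d', 'b', 'a', 'c', 'e'] -> ['c', 'd', 'b', 'a', 'e']


Output: [3, 0, 2, 1, 4, 3, 4, 4, 2, 1, 4, 3]


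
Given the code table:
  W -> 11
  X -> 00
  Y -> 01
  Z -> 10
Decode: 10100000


Decoding:
10 -> Z
10 -> Z
00 -> X
00 -> X


Result: ZZXX


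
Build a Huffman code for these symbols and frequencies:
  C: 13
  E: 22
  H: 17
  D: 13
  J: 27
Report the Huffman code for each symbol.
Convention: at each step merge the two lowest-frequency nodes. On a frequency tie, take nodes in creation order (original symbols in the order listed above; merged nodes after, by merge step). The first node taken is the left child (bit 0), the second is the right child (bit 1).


Huffman tree construction:
Step 1: Merge C(13) + D(13) = 26
Step 2: Merge H(17) + E(22) = 39
Step 3: Merge (C+D)(26) + J(27) = 53
Step 4: Merge (H+E)(39) + ((C+D)+J)(53) = 92
Read each symbol's code off the tree from the root (left child = 0, right child = 1).

Codes:
  C: 100 (length 3)
  E: 01 (length 2)
  H: 00 (length 2)
  D: 101 (length 3)
  J: 11 (length 2)
Average code length: 210/92 = 2.2826 bits/symbol


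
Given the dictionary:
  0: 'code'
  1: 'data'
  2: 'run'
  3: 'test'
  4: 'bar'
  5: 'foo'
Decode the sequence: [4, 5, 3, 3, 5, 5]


Look up each index in the dictionary:
  4 -> 'bar'
  5 -> 'foo'
  3 -> 'test'
  3 -> 'test'
  5 -> 'foo'
  5 -> 'foo'

Decoded: "bar foo test test foo foo"


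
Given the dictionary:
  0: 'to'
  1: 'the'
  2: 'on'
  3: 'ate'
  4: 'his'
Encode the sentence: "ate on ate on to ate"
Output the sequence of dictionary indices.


Look up each word in the dictionary:
  'ate' -> 3
  'on' -> 2
  'ate' -> 3
  'on' -> 2
  'to' -> 0
  'ate' -> 3

Encoded: [3, 2, 3, 2, 0, 3]


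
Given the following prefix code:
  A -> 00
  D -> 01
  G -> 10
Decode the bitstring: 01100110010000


Decoding step by step:
Bits 01 -> D
Bits 10 -> G
Bits 01 -> D
Bits 10 -> G
Bits 01 -> D
Bits 00 -> A
Bits 00 -> A


Decoded message: DGDGDAA


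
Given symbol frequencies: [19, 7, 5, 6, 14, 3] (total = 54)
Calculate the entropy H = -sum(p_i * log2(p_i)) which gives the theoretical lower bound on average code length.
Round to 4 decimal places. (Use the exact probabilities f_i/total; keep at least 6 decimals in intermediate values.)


Per-symbol terms -p_i * log2(p_i) with p_i = f_i/54:
  p = 19/54 = 0.351852: log2(p) = -1.506960, -p*log2(p) = 0.530227
  p = 7/54 = 0.129630: log2(p) = -2.947533, -p*log2(p) = 0.382088
  p = 5/54 = 0.092593: log2(p) = -3.432959, -p*log2(p) = 0.317867
  p = 6/54 = 0.111111: log2(p) = -3.169925, -p*log2(p) = 0.352214
  p = 14/54 = 0.259259: log2(p) = -1.947533, -p*log2(p) = 0.504916
  p = 3/54 = 0.055556: log2(p) = -4.169925, -p*log2(p) = 0.231663
H = 0.530227 + 0.382088 + 0.317867 + 0.352214 + 0.504916 + 0.231663 = 2.318975

H = 2.319 bits/symbol


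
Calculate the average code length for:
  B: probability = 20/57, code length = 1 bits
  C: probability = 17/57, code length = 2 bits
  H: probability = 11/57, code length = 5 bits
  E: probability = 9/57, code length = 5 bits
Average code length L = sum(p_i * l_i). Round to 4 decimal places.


Weighted contributions p_i * l_i:
  B: (20/57) * 1 = 20/57
  C: (17/57) * 2 = 34/57
  H: (11/57) * 5 = 55/57
  E: (9/57) * 5 = 45/57
Sum = (20 + 34 + 55 + 45)/57 = 154/57

L = 154/57 = 2.7018 bits/symbol


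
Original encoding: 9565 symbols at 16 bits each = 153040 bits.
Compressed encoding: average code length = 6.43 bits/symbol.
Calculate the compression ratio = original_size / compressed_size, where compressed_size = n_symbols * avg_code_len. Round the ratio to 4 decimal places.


original_size = n_symbols * orig_bits = 9565 * 16 = 153040 bits
compressed_size = n_symbols * avg_code_len = 9565 * 6.43 = 61502.95 bits
ratio = original_size / compressed_size = 153040 / 61502.95 = 2.4883

Compression ratio = 2.4883


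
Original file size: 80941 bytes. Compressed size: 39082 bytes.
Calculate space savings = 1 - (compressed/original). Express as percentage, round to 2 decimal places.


ratio = compressed/original = 39082/80941 = 0.482846
savings = 1 - ratio = 1 - 0.482846 = 0.517154
as a percentage: 0.517154 * 100 = 51.72%

Space savings = 1 - 39082/80941 = 51.72%


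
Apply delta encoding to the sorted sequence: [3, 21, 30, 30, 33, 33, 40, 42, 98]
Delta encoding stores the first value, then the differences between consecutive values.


First value: 3
Deltas:
  21 - 3 = 18
  30 - 21 = 9
  30 - 30 = 0
  33 - 30 = 3
  33 - 33 = 0
  40 - 33 = 7
  42 - 40 = 2
  98 - 42 = 56


Delta encoded: [3, 18, 9, 0, 3, 0, 7, 2, 56]


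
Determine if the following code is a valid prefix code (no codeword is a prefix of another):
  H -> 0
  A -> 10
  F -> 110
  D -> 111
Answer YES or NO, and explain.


Checking each pair (does one codeword prefix another?):
  H='0' vs A='10': no prefix
  H='0' vs F='110': no prefix
  H='0' vs D='111': no prefix
  A='10' vs H='0': no prefix
  A='10' vs F='110': no prefix
  A='10' vs D='111': no prefix
  F='110' vs H='0': no prefix
  F='110' vs A='10': no prefix
  F='110' vs D='111': no prefix
  D='111' vs H='0': no prefix
  D='111' vs A='10': no prefix
  D='111' vs F='110': no prefix
No violation found over all pairs.

YES -- this is a valid prefix code. No codeword is a prefix of any other codeword.


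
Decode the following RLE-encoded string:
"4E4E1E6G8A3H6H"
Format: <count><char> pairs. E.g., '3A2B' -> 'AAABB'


Expanding each <count><char> pair:
  4E -> 'EEEE'
  4E -> 'EEEE'
  1E -> 'E'
  6G -> 'GGGGGG'
  8A -> 'AAAAAAAA'
  3H -> 'HHH'
  6H -> 'HHHHHH'

Decoded = EEEEEEEEEGGGGGGAAAAAAAAHHHHHHHHH


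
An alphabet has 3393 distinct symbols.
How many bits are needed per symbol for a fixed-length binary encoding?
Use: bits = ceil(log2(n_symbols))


log2(3393) = 11.7283
Bracket: 2^11 = 2048 < 3393 <= 2^12 = 4096
So ceil(log2(3393)) = 12

bits = ceil(log2(3393)) = ceil(11.7283) = 12 bits


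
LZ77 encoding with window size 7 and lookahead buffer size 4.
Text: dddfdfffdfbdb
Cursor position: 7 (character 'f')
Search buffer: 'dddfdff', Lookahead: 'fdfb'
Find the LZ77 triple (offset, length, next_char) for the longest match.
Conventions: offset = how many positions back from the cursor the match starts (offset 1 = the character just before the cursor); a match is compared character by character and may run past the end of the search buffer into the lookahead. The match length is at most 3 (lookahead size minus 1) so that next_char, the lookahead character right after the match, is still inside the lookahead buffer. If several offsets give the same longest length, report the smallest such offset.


Try each offset into the search buffer:
  offset=1 (pos 6, char 'f'): match length 1
  offset=2 (pos 5, char 'f'): match length 1
  offset=3 (pos 4, char 'd'): match length 0
  offset=4 (pos 3, char 'f'): match length 3
  offset=5 (pos 2, char 'd'): match length 0
  offset=6 (pos 1, char 'd'): match length 0
  offset=7 (pos 0, char 'd'): match length 0
Longest match has length 3 at offset 4.
next_char = character at position 7 + 3 = 10 -> 'b'

Best match: offset=4, length=3 (matching 'fdf' starting at position 3)
LZ77 triple: (4, 3, 'b')


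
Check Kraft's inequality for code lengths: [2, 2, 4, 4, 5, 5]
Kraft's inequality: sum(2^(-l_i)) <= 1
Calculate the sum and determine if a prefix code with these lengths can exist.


Sum = 2^(-2) + 2^(-2) + 2^(-4) + 2^(-4) + 2^(-5) + 2^(-5)
    = 0.25 + 0.25 + 0.0625 + 0.0625 + 0.03125 + 0.03125
    = 22/32 = 0.6875
Since 0.6875 <= 1, Kraft's inequality IS satisfied.
A prefix code with these lengths CAN exist.

Kraft sum = 0.6875. Satisfied.


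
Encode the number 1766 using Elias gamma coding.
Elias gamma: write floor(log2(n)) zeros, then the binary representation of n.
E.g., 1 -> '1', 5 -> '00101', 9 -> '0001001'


num_bits = floor(log2(1766)) + 1 = 11
leading_zeros = num_bits - 1 = 10
binary(1766) = 11011100110

Elias gamma(1766) = '0000000000' + '11011100110' = 000000000011011100110 (21 bits)


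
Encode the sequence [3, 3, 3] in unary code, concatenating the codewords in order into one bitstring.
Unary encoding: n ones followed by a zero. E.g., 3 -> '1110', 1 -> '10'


Encode each number as n ones followed by a terminating 0:
  3 -> 1110 (4 bits)
  3 -> 1110 (4 bits)
  3 -> 1110 (4 bits)
Total length = 4 + 4 + 4 = 12 bits.

Unary([3, 3, 3]) = 111011101110 (12 bits)


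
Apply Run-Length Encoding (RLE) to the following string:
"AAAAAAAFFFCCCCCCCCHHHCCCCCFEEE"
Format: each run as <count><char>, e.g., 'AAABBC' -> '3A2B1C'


Scanning runs left to right:
  i=0: run of 'A' x 7 -> '7A'
  i=7: run of 'F' x 3 -> '3F'
  i=10: run of 'C' x 8 -> '8C'
  i=18: run of 'H' x 3 -> '3H'
  i=21: run of 'C' x 5 -> '5C'
  i=26: run of 'F' x 1 -> '1F'
  i=27: run of 'E' x 3 -> '3E'

RLE = 7A3F8C3H5C1F3E


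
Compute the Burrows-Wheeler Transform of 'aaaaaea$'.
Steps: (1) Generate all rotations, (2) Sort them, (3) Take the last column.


Rotations (sorted):
  0: $aaaaaea -> last char: a
  1: a$aaaaae -> last char: e
  2: aaaaaea$ -> last char: $
  3: aaaaea$a -> last char: a
  4: aaaea$aa -> last char: a
  5: aaea$aaa -> last char: a
  6: aea$aaaa -> last char: a
  7: ea$aaaaa -> last char: a


BWT = ae$aaaaa


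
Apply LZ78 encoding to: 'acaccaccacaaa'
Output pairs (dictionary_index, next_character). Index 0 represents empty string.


LZ78 encoding steps:
Dictionary: {0: ''}
Step 1: w='' (idx 0), next='a' -> output (0, 'a'), add 'a' as idx 1
Step 2: w='' (idx 0), next='c' -> output (0, 'c'), add 'c' as idx 2
Step 3: w='a' (idx 1), next='c' -> output (1, 'c'), add 'ac' as idx 3
Step 4: w='c' (idx 2), next='a' -> output (2, 'a'), add 'ca' as idx 4
Step 5: w='c' (idx 2), next='c' -> output (2, 'c'), add 'cc' as idx 5
Step 6: w='ac' (idx 3), next='a' -> output (3, 'a'), add 'aca' as idx 6
Step 7: w='a' (idx 1), next='a' -> output (1, 'a'), add 'aa' as idx 7


Encoded: [(0, 'a'), (0, 'c'), (1, 'c'), (2, 'a'), (2, 'c'), (3, 'a'), (1, 'a')]


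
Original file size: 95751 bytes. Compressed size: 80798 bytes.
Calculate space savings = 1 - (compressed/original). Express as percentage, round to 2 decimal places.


ratio = compressed/original = 80798/95751 = 0.843835
savings = 1 - ratio = 1 - 0.843835 = 0.156165
as a percentage: 0.156165 * 100 = 15.62%

Space savings = 1 - 80798/95751 = 15.62%


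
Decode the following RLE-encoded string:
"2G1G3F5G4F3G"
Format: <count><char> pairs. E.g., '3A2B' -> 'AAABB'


Expanding each <count><char> pair:
  2G -> 'GG'
  1G -> 'G'
  3F -> 'FFF'
  5G -> 'GGGGG'
  4F -> 'FFFF'
  3G -> 'GGG'

Decoded = GGGFFFGGGGGFFFFGGG


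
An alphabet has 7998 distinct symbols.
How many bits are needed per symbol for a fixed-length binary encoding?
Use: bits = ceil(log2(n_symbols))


log2(7998) = 12.9654
Bracket: 2^12 = 4096 < 7998 <= 2^13 = 8192
So ceil(log2(7998)) = 13

bits = ceil(log2(7998)) = ceil(12.9654) = 13 bits


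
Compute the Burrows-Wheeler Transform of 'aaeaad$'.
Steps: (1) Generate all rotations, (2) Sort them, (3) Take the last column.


Rotations (sorted):
  0: $aaeaad -> last char: d
  1: aad$aae -> last char: e
  2: aaeaad$ -> last char: $
  3: ad$aaea -> last char: a
  4: aeaad$a -> last char: a
  5: d$aaeaa -> last char: a
  6: eaad$aa -> last char: a


BWT = de$aaaa


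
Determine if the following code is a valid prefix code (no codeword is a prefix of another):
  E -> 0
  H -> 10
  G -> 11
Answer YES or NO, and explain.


Checking each pair (does one codeword prefix another?):
  E='0' vs H='10': no prefix
  E='0' vs G='11': no prefix
  H='10' vs E='0': no prefix
  H='10' vs G='11': no prefix
  G='11' vs E='0': no prefix
  G='11' vs H='10': no prefix
No violation found over all pairs.

YES -- this is a valid prefix code. No codeword is a prefix of any other codeword.


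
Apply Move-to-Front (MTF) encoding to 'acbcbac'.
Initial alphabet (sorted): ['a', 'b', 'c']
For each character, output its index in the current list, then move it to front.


MTF encoding:
'a': index 0 in ['a', 'b', 'c'] -> ['a', 'b', 'c']
'c': index 2 in ['a', 'b', 'c'] -> ['c', 'a', 'b']
'b': index 2 in ['c', 'a', 'b'] -> ['b', 'c', 'a']
'c': index 1 in ['b', 'c', 'a'] -> ['c', 'b', 'a']
'b': index 1 in ['c', 'b', 'a'] -> ['b', 'c', 'a']
'a': index 2 in ['b', 'c', 'a'] -> ['a', 'b', 'c']
'c': index 2 in ['a', 'b', 'c'] -> ['c', 'a', 'b']


Output: [0, 2, 2, 1, 1, 2, 2]


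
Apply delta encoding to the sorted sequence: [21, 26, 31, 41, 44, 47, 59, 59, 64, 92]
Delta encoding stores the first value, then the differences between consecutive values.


First value: 21
Deltas:
  26 - 21 = 5
  31 - 26 = 5
  41 - 31 = 10
  44 - 41 = 3
  47 - 44 = 3
  59 - 47 = 12
  59 - 59 = 0
  64 - 59 = 5
  92 - 64 = 28


Delta encoded: [21, 5, 5, 10, 3, 3, 12, 0, 5, 28]


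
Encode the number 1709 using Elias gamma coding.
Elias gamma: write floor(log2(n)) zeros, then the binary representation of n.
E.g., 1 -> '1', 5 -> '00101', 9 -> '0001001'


num_bits = floor(log2(1709)) + 1 = 11
leading_zeros = num_bits - 1 = 10
binary(1709) = 11010101101

Elias gamma(1709) = '0000000000' + '11010101101' = 000000000011010101101 (21 bits)


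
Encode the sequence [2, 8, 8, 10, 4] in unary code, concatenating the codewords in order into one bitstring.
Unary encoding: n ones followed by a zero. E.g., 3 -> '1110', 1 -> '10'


Encode each number as n ones followed by a terminating 0:
  2 -> 110 (3 bits)
  8 -> 111111110 (9 bits)
  8 -> 111111110 (9 bits)
  10 -> 11111111110 (11 bits)
  4 -> 11110 (5 bits)
Total length = 3 + 9 + 9 + 11 + 5 = 37 bits.

Unary([2, 8, 8, 10, 4]) = 1101111111101111111101111111111011110 (37 bits)


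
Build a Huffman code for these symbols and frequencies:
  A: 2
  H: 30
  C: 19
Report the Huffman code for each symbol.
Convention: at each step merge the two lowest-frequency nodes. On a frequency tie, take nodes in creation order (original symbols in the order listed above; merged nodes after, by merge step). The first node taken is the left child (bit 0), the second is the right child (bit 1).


Huffman tree construction:
Step 1: Merge A(2) + C(19) = 21
Step 2: Merge (A+C)(21) + H(30) = 51
Read each symbol's code off the tree from the root (left child = 0, right child = 1).

Codes:
  A: 00 (length 2)
  H: 1 (length 1)
  C: 01 (length 2)
Average code length: 72/51 = 1.4118 bits/symbol


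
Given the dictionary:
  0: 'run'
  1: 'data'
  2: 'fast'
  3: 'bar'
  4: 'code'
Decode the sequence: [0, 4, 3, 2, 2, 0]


Look up each index in the dictionary:
  0 -> 'run'
  4 -> 'code'
  3 -> 'bar'
  2 -> 'fast'
  2 -> 'fast'
  0 -> 'run'

Decoded: "run code bar fast fast run"


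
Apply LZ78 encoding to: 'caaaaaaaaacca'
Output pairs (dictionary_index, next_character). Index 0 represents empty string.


LZ78 encoding steps:
Dictionary: {0: ''}
Step 1: w='' (idx 0), next='c' -> output (0, 'c'), add 'c' as idx 1
Step 2: w='' (idx 0), next='a' -> output (0, 'a'), add 'a' as idx 2
Step 3: w='a' (idx 2), next='a' -> output (2, 'a'), add 'aa' as idx 3
Step 4: w='aa' (idx 3), next='a' -> output (3, 'a'), add 'aaa' as idx 4
Step 5: w='aaa' (idx 4), next='c' -> output (4, 'c'), add 'aaac' as idx 5
Step 6: w='c' (idx 1), next='a' -> output (1, 'a'), add 'ca' as idx 6


Encoded: [(0, 'c'), (0, 'a'), (2, 'a'), (3, 'a'), (4, 'c'), (1, 'a')]


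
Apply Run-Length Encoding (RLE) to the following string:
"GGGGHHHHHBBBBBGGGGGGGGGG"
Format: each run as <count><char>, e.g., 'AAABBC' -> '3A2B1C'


Scanning runs left to right:
  i=0: run of 'G' x 4 -> '4G'
  i=4: run of 'H' x 5 -> '5H'
  i=9: run of 'B' x 5 -> '5B'
  i=14: run of 'G' x 10 -> '10G'

RLE = 4G5H5B10G


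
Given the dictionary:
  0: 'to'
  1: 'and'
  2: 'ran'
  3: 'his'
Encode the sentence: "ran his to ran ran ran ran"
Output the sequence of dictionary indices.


Look up each word in the dictionary:
  'ran' -> 2
  'his' -> 3
  'to' -> 0
  'ran' -> 2
  'ran' -> 2
  'ran' -> 2
  'ran' -> 2

Encoded: [2, 3, 0, 2, 2, 2, 2]


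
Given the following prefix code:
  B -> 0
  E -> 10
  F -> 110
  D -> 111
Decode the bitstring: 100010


Decoding step by step:
Bits 10 -> E
Bits 0 -> B
Bits 0 -> B
Bits 10 -> E


Decoded message: EBBE


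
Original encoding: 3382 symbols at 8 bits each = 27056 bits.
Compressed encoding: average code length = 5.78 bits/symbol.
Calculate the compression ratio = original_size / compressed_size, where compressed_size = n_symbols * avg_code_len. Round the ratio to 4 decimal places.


original_size = n_symbols * orig_bits = 3382 * 8 = 27056 bits
compressed_size = n_symbols * avg_code_len = 3382 * 5.78 = 19547.96 bits
ratio = original_size / compressed_size = 27056 / 19547.96 = 1.3841

Compression ratio = 1.3841


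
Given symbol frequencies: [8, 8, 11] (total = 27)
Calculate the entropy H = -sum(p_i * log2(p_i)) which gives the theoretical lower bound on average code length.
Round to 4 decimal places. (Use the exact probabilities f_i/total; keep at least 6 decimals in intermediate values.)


Per-symbol terms -p_i * log2(p_i) with p_i = f_i/27:
  p = 8/27 = 0.296296: log2(p) = -1.754888, -p*log2(p) = 0.519967
  p = 8/27 = 0.296296: log2(p) = -1.754888, -p*log2(p) = 0.519967
  p = 11/27 = 0.407407: log2(p) = -1.295456, -p*log2(p) = 0.527778
H = 0.519967 + 0.519967 + 0.527778 = 1.567712

H = 1.5677 bits/symbol


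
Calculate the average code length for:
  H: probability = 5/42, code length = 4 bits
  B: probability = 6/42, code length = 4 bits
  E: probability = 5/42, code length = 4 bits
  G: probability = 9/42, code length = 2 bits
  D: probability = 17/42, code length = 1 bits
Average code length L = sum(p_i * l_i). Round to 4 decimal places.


Weighted contributions p_i * l_i:
  H: (5/42) * 4 = 20/42
  B: (6/42) * 4 = 24/42
  E: (5/42) * 4 = 20/42
  G: (9/42) * 2 = 18/42
  D: (17/42) * 1 = 17/42
Sum = (20 + 24 + 20 + 18 + 17)/42 = 99/42

L = 99/42 = 2.3571 bits/symbol


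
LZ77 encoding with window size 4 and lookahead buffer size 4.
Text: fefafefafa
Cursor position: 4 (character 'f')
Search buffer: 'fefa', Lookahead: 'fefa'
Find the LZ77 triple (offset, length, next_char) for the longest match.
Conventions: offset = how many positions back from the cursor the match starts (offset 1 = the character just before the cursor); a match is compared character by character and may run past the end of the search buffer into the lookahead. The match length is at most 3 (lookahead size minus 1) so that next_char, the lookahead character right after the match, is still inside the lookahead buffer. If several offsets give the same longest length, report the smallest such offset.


Try each offset into the search buffer:
  offset=1 (pos 3, char 'a'): match length 0
  offset=2 (pos 2, char 'f'): match length 1
  offset=3 (pos 1, char 'e'): match length 0
  offset=4 (pos 0, char 'f'): match length 3
Longest match has length 3 at offset 4.
next_char = character at position 4 + 3 = 7 -> 'a'

Best match: offset=4, length=3 (matching 'fef' starting at position 0)
LZ77 triple: (4, 3, 'a')


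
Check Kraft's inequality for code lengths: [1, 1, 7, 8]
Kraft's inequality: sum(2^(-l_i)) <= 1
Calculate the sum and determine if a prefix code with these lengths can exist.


Sum = 2^(-1) + 2^(-1) + 2^(-7) + 2^(-8)
    = 0.5 + 0.5 + 0.0078125 + 0.00390625
    = 259/256 = 1.01171875
Since 1.01171875 > 1, Kraft's inequality is NOT satisfied.
A prefix code with these lengths CANNOT exist.

Kraft sum = 1.01171875. Not satisfied.


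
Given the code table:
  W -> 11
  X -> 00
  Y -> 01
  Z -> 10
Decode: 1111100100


Decoding:
11 -> W
11 -> W
10 -> Z
01 -> Y
00 -> X


Result: WWZYX


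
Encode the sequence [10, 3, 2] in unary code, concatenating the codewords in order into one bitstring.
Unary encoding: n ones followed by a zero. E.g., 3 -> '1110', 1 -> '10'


Encode each number as n ones followed by a terminating 0:
  10 -> 11111111110 (11 bits)
  3 -> 1110 (4 bits)
  2 -> 110 (3 bits)
Total length = 11 + 4 + 3 = 18 bits.

Unary([10, 3, 2]) = 111111111101110110 (18 bits)


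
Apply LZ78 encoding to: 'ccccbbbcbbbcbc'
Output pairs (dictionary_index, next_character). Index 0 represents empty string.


LZ78 encoding steps:
Dictionary: {0: ''}
Step 1: w='' (idx 0), next='c' -> output (0, 'c'), add 'c' as idx 1
Step 2: w='c' (idx 1), next='c' -> output (1, 'c'), add 'cc' as idx 2
Step 3: w='c' (idx 1), next='b' -> output (1, 'b'), add 'cb' as idx 3
Step 4: w='' (idx 0), next='b' -> output (0, 'b'), add 'b' as idx 4
Step 5: w='b' (idx 4), next='c' -> output (4, 'c'), add 'bc' as idx 5
Step 6: w='b' (idx 4), next='b' -> output (4, 'b'), add 'bb' as idx 6
Step 7: w='bc' (idx 5), next='b' -> output (5, 'b'), add 'bcb' as idx 7
Step 8: w='c' (idx 1), end of input -> output (1, '')


Encoded: [(0, 'c'), (1, 'c'), (1, 'b'), (0, 'b'), (4, 'c'), (4, 'b'), (5, 'b'), (1, '')]


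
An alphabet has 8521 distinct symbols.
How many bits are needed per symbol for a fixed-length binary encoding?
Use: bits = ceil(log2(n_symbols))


log2(8521) = 13.0568
Bracket: 2^13 = 8192 < 8521 <= 2^14 = 16384
So ceil(log2(8521)) = 14

bits = ceil(log2(8521)) = ceil(13.0568) = 14 bits


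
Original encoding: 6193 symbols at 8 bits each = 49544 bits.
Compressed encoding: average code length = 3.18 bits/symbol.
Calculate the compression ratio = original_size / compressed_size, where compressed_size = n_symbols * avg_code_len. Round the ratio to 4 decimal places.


original_size = n_symbols * orig_bits = 6193 * 8 = 49544 bits
compressed_size = n_symbols * avg_code_len = 6193 * 3.18 = 19693.74 bits
ratio = original_size / compressed_size = 49544 / 19693.74 = 2.5157

Compression ratio = 2.5157


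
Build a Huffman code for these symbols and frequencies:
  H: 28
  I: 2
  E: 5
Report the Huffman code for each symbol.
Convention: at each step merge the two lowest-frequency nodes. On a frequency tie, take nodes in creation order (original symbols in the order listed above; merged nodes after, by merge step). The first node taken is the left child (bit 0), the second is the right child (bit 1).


Huffman tree construction:
Step 1: Merge I(2) + E(5) = 7
Step 2: Merge (I+E)(7) + H(28) = 35
Read each symbol's code off the tree from the root (left child = 0, right child = 1).

Codes:
  H: 1 (length 1)
  I: 00 (length 2)
  E: 01 (length 2)
Average code length: 42/35 = 1.2000 bits/symbol


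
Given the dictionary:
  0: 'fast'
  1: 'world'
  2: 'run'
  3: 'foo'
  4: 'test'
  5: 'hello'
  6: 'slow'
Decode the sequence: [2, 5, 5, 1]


Look up each index in the dictionary:
  2 -> 'run'
  5 -> 'hello'
  5 -> 'hello'
  1 -> 'world'

Decoded: "run hello hello world"


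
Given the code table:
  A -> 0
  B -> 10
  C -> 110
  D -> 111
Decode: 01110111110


Decoding:
0 -> A
111 -> D
0 -> A
111 -> D
110 -> C


Result: ADADC


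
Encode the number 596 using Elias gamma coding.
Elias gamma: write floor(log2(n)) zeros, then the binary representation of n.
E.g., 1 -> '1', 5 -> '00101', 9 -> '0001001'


num_bits = floor(log2(596)) + 1 = 10
leading_zeros = num_bits - 1 = 9
binary(596) = 1001010100

Elias gamma(596) = '000000000' + '1001010100' = 0000000001001010100 (19 bits)


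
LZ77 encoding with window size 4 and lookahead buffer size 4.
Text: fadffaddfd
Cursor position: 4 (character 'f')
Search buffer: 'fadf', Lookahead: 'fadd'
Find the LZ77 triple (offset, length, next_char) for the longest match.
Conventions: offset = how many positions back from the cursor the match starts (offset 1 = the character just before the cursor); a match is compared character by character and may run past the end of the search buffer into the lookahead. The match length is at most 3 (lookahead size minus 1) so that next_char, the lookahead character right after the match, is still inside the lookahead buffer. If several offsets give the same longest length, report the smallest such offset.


Try each offset into the search buffer:
  offset=1 (pos 3, char 'f'): match length 1
  offset=2 (pos 2, char 'd'): match length 0
  offset=3 (pos 1, char 'a'): match length 0
  offset=4 (pos 0, char 'f'): match length 3
Longest match has length 3 at offset 4.
next_char = character at position 4 + 3 = 7 -> 'd'

Best match: offset=4, length=3 (matching 'fad' starting at position 0)
LZ77 triple: (4, 3, 'd')


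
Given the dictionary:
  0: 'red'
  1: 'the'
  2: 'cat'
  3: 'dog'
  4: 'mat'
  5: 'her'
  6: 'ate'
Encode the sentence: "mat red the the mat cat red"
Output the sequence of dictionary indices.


Look up each word in the dictionary:
  'mat' -> 4
  'red' -> 0
  'the' -> 1
  'the' -> 1
  'mat' -> 4
  'cat' -> 2
  'red' -> 0

Encoded: [4, 0, 1, 1, 4, 2, 0]


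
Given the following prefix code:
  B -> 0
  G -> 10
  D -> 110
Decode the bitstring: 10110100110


Decoding step by step:
Bits 10 -> G
Bits 110 -> D
Bits 10 -> G
Bits 0 -> B
Bits 110 -> D


Decoded message: GDGBD


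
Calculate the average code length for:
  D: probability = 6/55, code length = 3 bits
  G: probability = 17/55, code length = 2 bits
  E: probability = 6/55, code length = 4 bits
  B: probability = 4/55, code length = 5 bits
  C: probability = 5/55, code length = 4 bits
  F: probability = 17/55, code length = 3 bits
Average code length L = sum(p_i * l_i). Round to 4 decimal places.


Weighted contributions p_i * l_i:
  D: (6/55) * 3 = 18/55
  G: (17/55) * 2 = 34/55
  E: (6/55) * 4 = 24/55
  B: (4/55) * 5 = 20/55
  C: (5/55) * 4 = 20/55
  F: (17/55) * 3 = 51/55
Sum = (18 + 34 + 24 + 20 + 20 + 51)/55 = 167/55

L = 167/55 = 3.0364 bits/symbol


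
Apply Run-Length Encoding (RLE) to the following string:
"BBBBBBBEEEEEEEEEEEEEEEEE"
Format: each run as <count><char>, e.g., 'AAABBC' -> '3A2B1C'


Scanning runs left to right:
  i=0: run of 'B' x 7 -> '7B'
  i=7: run of 'E' x 17 -> '17E'

RLE = 7B17E


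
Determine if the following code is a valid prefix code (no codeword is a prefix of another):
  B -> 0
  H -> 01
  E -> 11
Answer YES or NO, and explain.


Checking each pair (does one codeword prefix another?):
  B='0' vs H='01': prefix -- VIOLATION

NO -- this is NOT a valid prefix code. B (0) is a prefix of H (01).


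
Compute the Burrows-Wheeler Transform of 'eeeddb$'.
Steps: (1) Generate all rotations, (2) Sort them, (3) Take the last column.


Rotations (sorted):
  0: $eeeddb -> last char: b
  1: b$eeedd -> last char: d
  2: db$eeed -> last char: d
  3: ddb$eee -> last char: e
  4: eddb$ee -> last char: e
  5: eeddb$e -> last char: e
  6: eeeddb$ -> last char: $


BWT = bddeee$


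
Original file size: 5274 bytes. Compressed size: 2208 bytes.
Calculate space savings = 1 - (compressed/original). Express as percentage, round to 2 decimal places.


ratio = compressed/original = 2208/5274 = 0.418658
savings = 1 - ratio = 1 - 0.418658 = 0.581342
as a percentage: 0.581342 * 100 = 58.13%

Space savings = 1 - 2208/5274 = 58.13%


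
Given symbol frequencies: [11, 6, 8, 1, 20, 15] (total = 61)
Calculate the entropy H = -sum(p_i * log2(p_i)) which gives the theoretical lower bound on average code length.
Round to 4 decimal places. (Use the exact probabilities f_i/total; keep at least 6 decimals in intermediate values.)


Per-symbol terms -p_i * log2(p_i) with p_i = f_i/61:
  p = 11/61 = 0.180328: log2(p) = -2.471306, -p*log2(p) = 0.445645
  p = 6/61 = 0.098361: log2(p) = -3.345775, -p*log2(p) = 0.329093
  p = 8/61 = 0.131148: log2(p) = -2.930737, -p*log2(p) = 0.384359
  p = 1/61 = 0.016393: log2(p) = -5.930737, -p*log2(p) = 0.097225
  p = 20/61 = 0.327869: log2(p) = -1.608809, -p*log2(p) = 0.527478
  p = 15/61 = 0.245902: log2(p) = -2.023847, -p*log2(p) = 0.497667
H = 0.445645 + 0.329093 + 0.384359 + 0.097225 + 0.527478 + 0.497667 = 2.281467

H = 2.2815 bits/symbol


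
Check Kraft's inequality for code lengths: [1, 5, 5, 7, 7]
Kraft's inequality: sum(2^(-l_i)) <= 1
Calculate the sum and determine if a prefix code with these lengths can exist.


Sum = 2^(-1) + 2^(-5) + 2^(-5) + 2^(-7) + 2^(-7)
    = 0.5 + 0.03125 + 0.03125 + 0.0078125 + 0.0078125
    = 74/128 = 0.578125
Since 0.578125 <= 1, Kraft's inequality IS satisfied.
A prefix code with these lengths CAN exist.

Kraft sum = 0.578125. Satisfied.


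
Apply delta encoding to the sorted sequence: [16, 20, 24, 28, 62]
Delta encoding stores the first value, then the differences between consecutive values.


First value: 16
Deltas:
  20 - 16 = 4
  24 - 20 = 4
  28 - 24 = 4
  62 - 28 = 34


Delta encoded: [16, 4, 4, 4, 34]


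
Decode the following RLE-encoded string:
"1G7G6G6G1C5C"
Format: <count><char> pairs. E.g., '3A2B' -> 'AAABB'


Expanding each <count><char> pair:
  1G -> 'G'
  7G -> 'GGGGGGG'
  6G -> 'GGGGGG'
  6G -> 'GGGGGG'
  1C -> 'C'
  5C -> 'CCCCC'

Decoded = GGGGGGGGGGGGGGGGGGGGCCCCCC


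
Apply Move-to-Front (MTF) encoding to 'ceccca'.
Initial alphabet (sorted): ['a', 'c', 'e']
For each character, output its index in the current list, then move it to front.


MTF encoding:
'c': index 1 in ['a', 'c', 'e'] -> ['c', 'a', 'e']
'e': index 2 in ['c', 'a', 'e'] -> ['e', 'c', 'a']
'c': index 1 in ['e', 'c', 'a'] -> ['c', 'e', 'a']
'c': index 0 in ['c', 'e', 'a'] -> ['c', 'e', 'a']
'c': index 0 in ['c', 'e', 'a'] -> ['c', 'e', 'a']
'a': index 2 in ['c', 'e', 'a'] -> ['a', 'c', 'e']


Output: [1, 2, 1, 0, 0, 2]


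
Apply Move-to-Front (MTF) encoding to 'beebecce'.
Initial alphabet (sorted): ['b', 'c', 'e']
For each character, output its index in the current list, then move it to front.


MTF encoding:
'b': index 0 in ['b', 'c', 'e'] -> ['b', 'c', 'e']
'e': index 2 in ['b', 'c', 'e'] -> ['e', 'b', 'c']
'e': index 0 in ['e', 'b', 'c'] -> ['e', 'b', 'c']
'b': index 1 in ['e', 'b', 'c'] -> ['b', 'e', 'c']
'e': index 1 in ['b', 'e', 'c'] -> ['e', 'b', 'c']
'c': index 2 in ['e', 'b', 'c'] -> ['c', 'e', 'b']
'c': index 0 in ['c', 'e', 'b'] -> ['c', 'e', 'b']
'e': index 1 in ['c', 'e', 'b'] -> ['e', 'c', 'b']


Output: [0, 2, 0, 1, 1, 2, 0, 1]


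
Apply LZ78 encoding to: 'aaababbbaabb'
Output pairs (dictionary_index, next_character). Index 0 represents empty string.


LZ78 encoding steps:
Dictionary: {0: ''}
Step 1: w='' (idx 0), next='a' -> output (0, 'a'), add 'a' as idx 1
Step 2: w='a' (idx 1), next='a' -> output (1, 'a'), add 'aa' as idx 2
Step 3: w='' (idx 0), next='b' -> output (0, 'b'), add 'b' as idx 3
Step 4: w='a' (idx 1), next='b' -> output (1, 'b'), add 'ab' as idx 4
Step 5: w='b' (idx 3), next='b' -> output (3, 'b'), add 'bb' as idx 5
Step 6: w='aa' (idx 2), next='b' -> output (2, 'b'), add 'aab' as idx 6
Step 7: w='b' (idx 3), end of input -> output (3, '')


Encoded: [(0, 'a'), (1, 'a'), (0, 'b'), (1, 'b'), (3, 'b'), (2, 'b'), (3, '')]


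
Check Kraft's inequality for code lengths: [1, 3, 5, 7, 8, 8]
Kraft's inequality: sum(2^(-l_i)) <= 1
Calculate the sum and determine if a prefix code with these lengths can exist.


Sum = 2^(-1) + 2^(-3) + 2^(-5) + 2^(-7) + 2^(-8) + 2^(-8)
    = 0.5 + 0.125 + 0.03125 + 0.0078125 + 0.00390625 + 0.00390625
    = 172/256 = 0.671875
Since 0.671875 <= 1, Kraft's inequality IS satisfied.
A prefix code with these lengths CAN exist.

Kraft sum = 0.671875. Satisfied.


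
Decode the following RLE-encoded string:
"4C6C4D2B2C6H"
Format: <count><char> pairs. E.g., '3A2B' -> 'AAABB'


Expanding each <count><char> pair:
  4C -> 'CCCC'
  6C -> 'CCCCCC'
  4D -> 'DDDD'
  2B -> 'BB'
  2C -> 'CC'
  6H -> 'HHHHHH'

Decoded = CCCCCCCCCCDDDDBBCCHHHHHH


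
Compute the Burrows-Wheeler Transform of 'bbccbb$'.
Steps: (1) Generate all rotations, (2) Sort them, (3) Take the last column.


Rotations (sorted):
  0: $bbccbb -> last char: b
  1: b$bbccb -> last char: b
  2: bb$bbcc -> last char: c
  3: bbccbb$ -> last char: $
  4: bccbb$b -> last char: b
  5: cbb$bbc -> last char: c
  6: ccbb$bb -> last char: b


BWT = bbc$bcb


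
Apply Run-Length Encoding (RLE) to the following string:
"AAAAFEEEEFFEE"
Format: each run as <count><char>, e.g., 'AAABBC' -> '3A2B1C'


Scanning runs left to right:
  i=0: run of 'A' x 4 -> '4A'
  i=4: run of 'F' x 1 -> '1F'
  i=5: run of 'E' x 4 -> '4E'
  i=9: run of 'F' x 2 -> '2F'
  i=11: run of 'E' x 2 -> '2E'

RLE = 4A1F4E2F2E


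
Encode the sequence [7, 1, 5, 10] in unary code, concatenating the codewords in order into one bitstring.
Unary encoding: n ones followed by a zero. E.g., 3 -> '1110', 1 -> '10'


Encode each number as n ones followed by a terminating 0:
  7 -> 11111110 (8 bits)
  1 -> 10 (2 bits)
  5 -> 111110 (6 bits)
  10 -> 11111111110 (11 bits)
Total length = 8 + 2 + 6 + 11 = 27 bits.

Unary([7, 1, 5, 10]) = 111111101011111011111111110 (27 bits)


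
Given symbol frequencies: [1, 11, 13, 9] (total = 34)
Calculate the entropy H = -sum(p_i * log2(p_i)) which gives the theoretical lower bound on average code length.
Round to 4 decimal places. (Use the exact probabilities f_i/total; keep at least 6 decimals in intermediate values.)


Per-symbol terms -p_i * log2(p_i) with p_i = f_i/34:
  p = 1/34 = 0.029412: log2(p) = -5.087463, -p*log2(p) = 0.149631
  p = 11/34 = 0.323529: log2(p) = -1.628031, -p*log2(p) = 0.526716
  p = 13/34 = 0.382353: log2(p) = -1.387023, -p*log2(p) = 0.530332
  p = 9/34 = 0.264706: log2(p) = -1.917538, -p*log2(p) = 0.507584
H = 0.149631 + 0.526716 + 0.530332 + 0.507584 = 1.714263

H = 1.7143 bits/symbol


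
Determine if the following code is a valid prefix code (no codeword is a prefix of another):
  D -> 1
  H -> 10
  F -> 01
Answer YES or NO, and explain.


Checking each pair (does one codeword prefix another?):
  D='1' vs H='10': prefix -- VIOLATION

NO -- this is NOT a valid prefix code. D (1) is a prefix of H (10).


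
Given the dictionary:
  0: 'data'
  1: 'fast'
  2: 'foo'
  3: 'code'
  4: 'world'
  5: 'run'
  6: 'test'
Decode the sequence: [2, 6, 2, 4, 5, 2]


Look up each index in the dictionary:
  2 -> 'foo'
  6 -> 'test'
  2 -> 'foo'
  4 -> 'world'
  5 -> 'run'
  2 -> 'foo'

Decoded: "foo test foo world run foo"


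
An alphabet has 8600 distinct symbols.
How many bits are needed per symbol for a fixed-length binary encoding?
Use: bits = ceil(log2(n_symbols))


log2(8600) = 13.0701
Bracket: 2^13 = 8192 < 8600 <= 2^14 = 16384
So ceil(log2(8600)) = 14

bits = ceil(log2(8600)) = ceil(13.0701) = 14 bits


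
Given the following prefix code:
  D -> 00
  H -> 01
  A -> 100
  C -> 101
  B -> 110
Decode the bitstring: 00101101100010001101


Decoding step by step:
Bits 00 -> D
Bits 101 -> C
Bits 101 -> C
Bits 100 -> A
Bits 01 -> H
Bits 00 -> D
Bits 01 -> H
Bits 101 -> C


Decoded message: DCCAHDHC


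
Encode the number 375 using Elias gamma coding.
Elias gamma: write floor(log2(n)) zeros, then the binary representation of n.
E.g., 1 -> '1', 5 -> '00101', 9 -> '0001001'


num_bits = floor(log2(375)) + 1 = 9
leading_zeros = num_bits - 1 = 8
binary(375) = 101110111

Elias gamma(375) = '00000000' + '101110111' = 00000000101110111 (17 bits)


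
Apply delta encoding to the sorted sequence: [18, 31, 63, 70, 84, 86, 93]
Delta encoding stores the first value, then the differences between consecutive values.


First value: 18
Deltas:
  31 - 18 = 13
  63 - 31 = 32
  70 - 63 = 7
  84 - 70 = 14
  86 - 84 = 2
  93 - 86 = 7


Delta encoded: [18, 13, 32, 7, 14, 2, 7]


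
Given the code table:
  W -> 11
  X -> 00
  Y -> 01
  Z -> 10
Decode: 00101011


Decoding:
00 -> X
10 -> Z
10 -> Z
11 -> W


Result: XZZW


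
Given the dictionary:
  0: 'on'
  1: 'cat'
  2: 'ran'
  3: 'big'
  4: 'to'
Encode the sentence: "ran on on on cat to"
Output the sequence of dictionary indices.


Look up each word in the dictionary:
  'ran' -> 2
  'on' -> 0
  'on' -> 0
  'on' -> 0
  'cat' -> 1
  'to' -> 4

Encoded: [2, 0, 0, 0, 1, 4]


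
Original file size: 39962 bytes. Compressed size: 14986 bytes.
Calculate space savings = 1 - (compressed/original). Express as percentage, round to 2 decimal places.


ratio = compressed/original = 14986/39962 = 0.375006
savings = 1 - ratio = 1 - 0.375006 = 0.624994
as a percentage: 0.624994 * 100 = 62.5%

Space savings = 1 - 14986/39962 = 62.5%


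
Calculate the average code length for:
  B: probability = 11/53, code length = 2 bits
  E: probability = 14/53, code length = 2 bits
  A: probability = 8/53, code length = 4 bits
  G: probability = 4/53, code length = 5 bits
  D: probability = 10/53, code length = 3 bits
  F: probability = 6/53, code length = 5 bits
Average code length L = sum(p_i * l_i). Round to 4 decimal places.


Weighted contributions p_i * l_i:
  B: (11/53) * 2 = 22/53
  E: (14/53) * 2 = 28/53
  A: (8/53) * 4 = 32/53
  G: (4/53) * 5 = 20/53
  D: (10/53) * 3 = 30/53
  F: (6/53) * 5 = 30/53
Sum = (22 + 28 + 32 + 20 + 30 + 30)/53 = 162/53

L = 162/53 = 3.0566 bits/symbol


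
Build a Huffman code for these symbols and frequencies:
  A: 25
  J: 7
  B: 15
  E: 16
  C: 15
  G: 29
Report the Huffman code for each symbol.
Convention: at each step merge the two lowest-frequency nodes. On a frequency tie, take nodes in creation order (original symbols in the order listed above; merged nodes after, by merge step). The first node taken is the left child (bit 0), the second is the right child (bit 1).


Huffman tree construction:
Step 1: Merge J(7) + B(15) = 22
Step 2: Merge C(15) + E(16) = 31
Step 3: Merge (J+B)(22) + A(25) = 47
Step 4: Merge G(29) + (C+E)(31) = 60
Step 5: Merge ((J+B)+A)(47) + (G+(C+E))(60) = 107
Read each symbol's code off the tree from the root (left child = 0, right child = 1).

Codes:
  A: 01 (length 2)
  J: 000 (length 3)
  B: 001 (length 3)
  E: 111 (length 3)
  C: 110 (length 3)
  G: 10 (length 2)
Average code length: 267/107 = 2.4953 bits/symbol


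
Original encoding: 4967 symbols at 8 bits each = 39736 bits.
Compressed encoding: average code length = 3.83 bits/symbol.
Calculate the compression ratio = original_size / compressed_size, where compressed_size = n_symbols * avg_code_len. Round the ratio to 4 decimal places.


original_size = n_symbols * orig_bits = 4967 * 8 = 39736 bits
compressed_size = n_symbols * avg_code_len = 4967 * 3.83 = 19023.61 bits
ratio = original_size / compressed_size = 39736 / 19023.61 = 2.0888

Compression ratio = 2.0888


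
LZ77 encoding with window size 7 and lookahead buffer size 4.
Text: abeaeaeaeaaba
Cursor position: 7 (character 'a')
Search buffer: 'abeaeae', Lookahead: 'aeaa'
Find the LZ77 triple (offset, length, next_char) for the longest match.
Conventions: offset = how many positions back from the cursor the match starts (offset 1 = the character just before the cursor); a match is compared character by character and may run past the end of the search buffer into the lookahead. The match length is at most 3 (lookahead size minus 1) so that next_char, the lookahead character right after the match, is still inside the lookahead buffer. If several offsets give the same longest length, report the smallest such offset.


Try each offset into the search buffer:
  offset=1 (pos 6, char 'e'): match length 0
  offset=2 (pos 5, char 'a'): match length 3
  offset=3 (pos 4, char 'e'): match length 0
  offset=4 (pos 3, char 'a'): match length 3
  offset=5 (pos 2, char 'e'): match length 0
  offset=6 (pos 1, char 'b'): match length 0
  offset=7 (pos 0, char 'a'): match length 1
Longest match has length 3, found at offsets 2, 4; take the smallest, offset 2.
next_char = character at position 7 + 3 = 10 -> 'a'

Best match: offset=2, length=3 (matching 'aea' starting at position 5)
LZ77 triple: (2, 3, 'a')
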